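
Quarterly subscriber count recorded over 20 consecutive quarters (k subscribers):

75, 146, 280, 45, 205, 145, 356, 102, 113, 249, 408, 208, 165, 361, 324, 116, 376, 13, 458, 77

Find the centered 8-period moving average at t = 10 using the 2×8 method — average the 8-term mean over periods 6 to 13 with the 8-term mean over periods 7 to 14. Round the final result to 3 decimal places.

231.750

Sum over 6–13: 145 + 356 + 102 + 113 + 249 + 408 + 208 + 165 = 1746
Sum over 7–14: 356 + 102 + 113 + 249 + 408 + 208 + 165 + 361 = 1962
CMA at t=10 = (1746 + 1962) / (2·8) = 3708 / 16 = 231.750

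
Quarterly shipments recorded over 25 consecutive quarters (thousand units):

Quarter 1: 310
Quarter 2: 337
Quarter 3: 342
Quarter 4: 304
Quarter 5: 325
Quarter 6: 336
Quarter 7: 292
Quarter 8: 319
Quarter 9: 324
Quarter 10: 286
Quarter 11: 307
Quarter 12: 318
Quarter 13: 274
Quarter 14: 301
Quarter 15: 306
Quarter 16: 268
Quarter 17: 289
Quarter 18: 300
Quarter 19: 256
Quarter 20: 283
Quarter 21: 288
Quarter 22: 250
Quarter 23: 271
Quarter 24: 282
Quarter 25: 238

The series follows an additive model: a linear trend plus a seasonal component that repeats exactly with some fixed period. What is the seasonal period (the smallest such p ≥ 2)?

6

First differences y_{t+1} − y_t: 27, 5, -38, 21, 11, -44, 27, 5, -38, 21, 11, -44, 27, 5, …
The difference pattern repeats every 6 terms and not for any smaller step, so p = 6.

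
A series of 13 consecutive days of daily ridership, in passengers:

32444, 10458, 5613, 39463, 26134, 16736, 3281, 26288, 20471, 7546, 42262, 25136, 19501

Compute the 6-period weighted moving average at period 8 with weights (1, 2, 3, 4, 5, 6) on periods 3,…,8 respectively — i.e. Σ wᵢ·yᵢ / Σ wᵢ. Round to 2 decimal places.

Weighted sum: 1·5613 + 2·39463 + 3·26134 + 4·16736 + 5·3281 + 6·26288 = 5613 + 78926 + 78402 + 66944 + 16405 + 157728 = 404018
Weight total: 1 + 2 + 3 + 4 + 5 + 6 = 21
WMA = 404018 / 21 = 19238.95

19238.95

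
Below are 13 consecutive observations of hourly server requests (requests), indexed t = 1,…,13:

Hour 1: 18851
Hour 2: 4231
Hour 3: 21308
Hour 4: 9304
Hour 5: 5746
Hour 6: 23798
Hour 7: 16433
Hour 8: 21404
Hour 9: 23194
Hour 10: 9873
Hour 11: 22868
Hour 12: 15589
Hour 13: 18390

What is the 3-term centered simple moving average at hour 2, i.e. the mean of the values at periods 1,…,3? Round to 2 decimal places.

14796.67

Sum of periods 1–3: 18851 + 4231 + 21308 = 44390
Divide by 3: 44390 / 3 = 14796.67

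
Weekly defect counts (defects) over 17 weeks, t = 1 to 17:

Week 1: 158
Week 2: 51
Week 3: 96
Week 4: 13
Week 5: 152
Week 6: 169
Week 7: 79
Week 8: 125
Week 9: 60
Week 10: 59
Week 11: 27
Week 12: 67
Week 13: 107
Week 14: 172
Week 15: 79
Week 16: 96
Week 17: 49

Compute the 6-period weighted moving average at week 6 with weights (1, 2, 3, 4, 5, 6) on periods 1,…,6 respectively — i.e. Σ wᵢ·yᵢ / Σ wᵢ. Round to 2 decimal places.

113.05

Weighted sum: 1·158 + 2·51 + 3·96 + 4·13 + 5·152 + 6·169 = 158 + 102 + 288 + 52 + 760 + 1014 = 2374
Weight total: 1 + 2 + 3 + 4 + 5 + 6 = 21
WMA = 2374 / 21 = 113.05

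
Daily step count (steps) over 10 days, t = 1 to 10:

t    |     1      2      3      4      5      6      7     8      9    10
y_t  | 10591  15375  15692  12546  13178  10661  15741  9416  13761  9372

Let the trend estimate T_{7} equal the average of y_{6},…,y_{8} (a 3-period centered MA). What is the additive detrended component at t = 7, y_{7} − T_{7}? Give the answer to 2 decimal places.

3801.67

Trend T_7 = (10661 + 15741 + 9416) / 3 = 35818/3 = 11939.3333
Detrended value: 15741 − 11939.3333 = 3801.67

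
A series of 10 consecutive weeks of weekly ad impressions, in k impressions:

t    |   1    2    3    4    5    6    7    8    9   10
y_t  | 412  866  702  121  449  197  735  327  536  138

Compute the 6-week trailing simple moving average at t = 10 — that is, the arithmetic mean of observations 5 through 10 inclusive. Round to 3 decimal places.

397.000

Sum of periods 5–10: 449 + 197 + 735 + 327 + 536 + 138 = 2382
Divide by 6: 2382 / 6 = 397.000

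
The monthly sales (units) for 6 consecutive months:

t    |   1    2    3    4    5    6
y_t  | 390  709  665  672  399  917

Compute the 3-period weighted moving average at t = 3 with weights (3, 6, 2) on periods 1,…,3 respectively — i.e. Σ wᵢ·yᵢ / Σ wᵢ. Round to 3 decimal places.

Weighted sum: 3·390 + 6·709 + 2·665 = 1170 + 4254 + 1330 = 6754
Weight total: 3 + 6 + 2 = 11
WMA = 6754 / 11 = 614.000

614.000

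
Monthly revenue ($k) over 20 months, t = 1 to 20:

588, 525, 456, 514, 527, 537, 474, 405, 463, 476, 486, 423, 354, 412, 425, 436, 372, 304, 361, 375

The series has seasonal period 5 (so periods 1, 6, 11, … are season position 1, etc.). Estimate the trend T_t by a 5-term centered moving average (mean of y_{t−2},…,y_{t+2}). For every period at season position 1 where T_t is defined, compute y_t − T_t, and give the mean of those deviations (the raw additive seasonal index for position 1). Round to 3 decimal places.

45.800

Season position 1 occurs at t = 6, 11, 16 (where T_t is defined).
t=6: T_6 = 491.40000; y_6 − T_6 = 537 − 491.40000 = 45.60000
t=11: T_11 = 440.40000; y_11 − T_11 = 486 − 440.40000 = 45.60000
t=16: T_16 = 389.80000; y_16 − T_16 = 436 − 389.80000 = 46.20000
Mean deviation: (45.60000 + 45.60000 + 46.20000) / 3 = 45.800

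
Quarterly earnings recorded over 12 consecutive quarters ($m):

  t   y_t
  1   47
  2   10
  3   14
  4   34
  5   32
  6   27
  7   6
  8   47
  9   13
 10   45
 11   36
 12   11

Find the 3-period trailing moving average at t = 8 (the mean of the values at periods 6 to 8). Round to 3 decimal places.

26.667

Sum of periods 6–8: 27 + 6 + 47 = 80
Divide by 3: 80 / 3 = 26.667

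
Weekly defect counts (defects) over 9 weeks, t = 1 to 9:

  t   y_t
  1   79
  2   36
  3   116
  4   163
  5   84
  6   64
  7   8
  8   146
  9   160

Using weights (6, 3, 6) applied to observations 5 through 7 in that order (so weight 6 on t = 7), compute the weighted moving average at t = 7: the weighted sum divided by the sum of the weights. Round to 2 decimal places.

Weighted sum: 6·84 + 3·64 + 6·8 = 504 + 192 + 48 = 744
Weight total: 6 + 3 + 6 = 15
WMA = 744 / 15 = 49.60

49.60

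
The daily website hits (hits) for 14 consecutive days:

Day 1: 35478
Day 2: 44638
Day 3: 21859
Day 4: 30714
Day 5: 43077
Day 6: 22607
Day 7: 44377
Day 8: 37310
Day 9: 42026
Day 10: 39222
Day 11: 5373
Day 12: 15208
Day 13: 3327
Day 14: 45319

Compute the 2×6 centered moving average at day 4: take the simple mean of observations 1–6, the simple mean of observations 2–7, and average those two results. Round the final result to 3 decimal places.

Sum over 1–6: 35478 + 44638 + 21859 + 30714 + 43077 + 22607 = 198373
Sum over 2–7: 44638 + 21859 + 30714 + 43077 + 22607 + 44377 = 207272
CMA at t=4 = (198373 + 207272) / (2·6) = 405645 / 12 = 33803.750

33803.750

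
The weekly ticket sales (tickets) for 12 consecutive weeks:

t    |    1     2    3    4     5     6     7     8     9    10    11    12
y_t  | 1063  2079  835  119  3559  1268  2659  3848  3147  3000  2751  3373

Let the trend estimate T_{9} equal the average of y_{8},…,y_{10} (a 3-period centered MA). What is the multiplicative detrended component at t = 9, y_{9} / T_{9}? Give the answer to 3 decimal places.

Trend T_9 = (3848 + 3147 + 3000) / 3 = 9995/3 = 3331.66667
Ratio to trend: 3147 / 3331.66667 = 0.945

0.945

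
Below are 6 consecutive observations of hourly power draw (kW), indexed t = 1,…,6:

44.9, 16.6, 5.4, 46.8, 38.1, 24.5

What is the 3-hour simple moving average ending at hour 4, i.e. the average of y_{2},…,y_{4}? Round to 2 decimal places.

22.93

Sum of periods 2–4: 16.6 + 5.4 + 46.8 = 68.8
Divide by 3: 68.8 / 3 = 22.93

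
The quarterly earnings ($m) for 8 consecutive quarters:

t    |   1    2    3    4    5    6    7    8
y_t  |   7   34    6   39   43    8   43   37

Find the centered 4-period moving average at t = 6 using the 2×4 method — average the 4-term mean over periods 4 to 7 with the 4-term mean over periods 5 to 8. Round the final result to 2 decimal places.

Sum over 4–7: 39 + 43 + 8 + 43 = 133
Sum over 5–8: 43 + 8 + 43 + 37 = 131
CMA at t=6 = (133 + 131) / (2·4) = 264 / 8 = 33.00

33.00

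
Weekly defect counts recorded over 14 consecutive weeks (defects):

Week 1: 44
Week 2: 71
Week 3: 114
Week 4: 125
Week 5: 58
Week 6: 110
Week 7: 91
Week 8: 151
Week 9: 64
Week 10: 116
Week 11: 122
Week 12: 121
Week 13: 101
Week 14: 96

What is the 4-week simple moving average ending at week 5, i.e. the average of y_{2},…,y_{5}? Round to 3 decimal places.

Sum of periods 2–5: 71 + 114 + 125 + 58 = 368
Divide by 4: 368 / 4 = 92.000

92.000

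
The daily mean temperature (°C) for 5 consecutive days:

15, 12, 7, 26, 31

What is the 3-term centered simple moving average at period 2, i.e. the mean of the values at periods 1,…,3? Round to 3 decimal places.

11.333

Sum of periods 1–3: 15 + 12 + 7 = 34
Divide by 3: 34 / 3 = 11.333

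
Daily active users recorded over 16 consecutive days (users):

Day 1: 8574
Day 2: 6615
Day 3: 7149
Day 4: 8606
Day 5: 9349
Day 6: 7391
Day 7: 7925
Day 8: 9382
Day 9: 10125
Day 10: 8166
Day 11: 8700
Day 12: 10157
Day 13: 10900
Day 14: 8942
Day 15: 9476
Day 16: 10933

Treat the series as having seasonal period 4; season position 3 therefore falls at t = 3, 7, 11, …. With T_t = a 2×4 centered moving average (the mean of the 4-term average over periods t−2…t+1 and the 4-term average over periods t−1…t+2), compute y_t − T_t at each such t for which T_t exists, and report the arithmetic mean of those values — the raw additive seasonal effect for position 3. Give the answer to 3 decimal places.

Season position 3 occurs at t = 3, 7, 11 (where T_t is defined).
t=3: T_3 = 7832.87500; y_3 − T_3 = 7149 − 7832.87500 = -683.87500
t=7: T_7 = 8608.75000; y_7 − T_7 = 7925 − 8608.75000 = -683.75000
t=11: T_11 = 9383.87500; y_11 − T_11 = 8700 − 9383.87500 = -683.87500
Mean deviation: (-683.87500 + -683.75000 + -683.87500) / 3 = -683.833

-683.833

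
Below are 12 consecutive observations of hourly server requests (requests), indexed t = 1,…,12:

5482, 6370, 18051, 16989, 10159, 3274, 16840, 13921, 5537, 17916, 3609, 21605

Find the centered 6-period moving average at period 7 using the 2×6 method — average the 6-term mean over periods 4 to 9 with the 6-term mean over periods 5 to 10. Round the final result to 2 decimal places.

Sum over 4–9: 16989 + 10159 + 3274 + 16840 + 13921 + 5537 = 66720
Sum over 5–10: 10159 + 3274 + 16840 + 13921 + 5537 + 17916 = 67647
CMA at t=7 = (66720 + 67647) / (2·6) = 134367 / 12 = 11197.25

11197.25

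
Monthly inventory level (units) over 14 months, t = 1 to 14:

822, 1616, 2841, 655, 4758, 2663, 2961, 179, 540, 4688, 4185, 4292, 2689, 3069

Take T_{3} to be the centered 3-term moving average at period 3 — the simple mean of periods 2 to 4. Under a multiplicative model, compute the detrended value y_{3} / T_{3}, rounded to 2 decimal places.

1.67

Trend T_3 = (1616 + 2841 + 655) / 3 = 5112/3 = 1704.0000
Ratio to trend: 2841 / 1704.0000 = 1.67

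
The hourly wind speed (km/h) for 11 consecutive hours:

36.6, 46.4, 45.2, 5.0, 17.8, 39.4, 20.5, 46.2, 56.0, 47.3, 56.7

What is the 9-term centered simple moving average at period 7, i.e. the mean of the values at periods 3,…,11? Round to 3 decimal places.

Sum of periods 3–11: 45.2 + 5.0 + 17.8 + 39.4 + 20.5 + 46.2 + 56.0 + 47.3 + 56.7 = 334.1
Divide by 9: 334.1 / 9 = 37.122

37.122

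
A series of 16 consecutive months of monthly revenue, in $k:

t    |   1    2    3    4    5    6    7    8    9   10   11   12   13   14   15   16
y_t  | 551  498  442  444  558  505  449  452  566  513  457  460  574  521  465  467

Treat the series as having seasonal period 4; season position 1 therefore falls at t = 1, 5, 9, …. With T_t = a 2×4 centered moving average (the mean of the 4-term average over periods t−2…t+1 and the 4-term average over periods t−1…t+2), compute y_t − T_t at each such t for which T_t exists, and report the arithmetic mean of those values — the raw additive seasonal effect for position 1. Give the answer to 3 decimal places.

Season position 1 occurs at t = 5, 9, 13 (where T_t is defined).
t=5: T_5 = 488.12500; y_5 − T_5 = 558 − 488.12500 = 69.87500
t=9: T_9 = 496.00000; y_9 − T_9 = 566 − 496.00000 = 70.00000
t=13: T_13 = 504.00000; y_13 − T_13 = 574 − 504.00000 = 70.00000
Mean deviation: (69.87500 + 70.00000 + 70.00000) / 3 = 69.958

69.958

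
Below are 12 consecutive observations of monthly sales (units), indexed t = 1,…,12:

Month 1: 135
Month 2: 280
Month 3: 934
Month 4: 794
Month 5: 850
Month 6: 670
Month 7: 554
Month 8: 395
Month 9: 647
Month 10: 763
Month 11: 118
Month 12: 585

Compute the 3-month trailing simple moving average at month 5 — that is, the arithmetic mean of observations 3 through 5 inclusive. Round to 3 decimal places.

Sum of periods 3–5: 934 + 794 + 850 = 2578
Divide by 3: 2578 / 3 = 859.333

859.333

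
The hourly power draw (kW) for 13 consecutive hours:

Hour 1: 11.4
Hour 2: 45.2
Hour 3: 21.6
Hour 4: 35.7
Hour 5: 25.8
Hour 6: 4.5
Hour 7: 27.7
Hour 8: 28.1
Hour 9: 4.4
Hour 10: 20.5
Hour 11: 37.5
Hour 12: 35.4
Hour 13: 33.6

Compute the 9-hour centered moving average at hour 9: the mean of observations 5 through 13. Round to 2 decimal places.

24.17

Sum of periods 5–13: 25.8 + 4.5 + 27.7 + 28.1 + 4.4 + 20.5 + 37.5 + 35.4 + 33.6 = 217.5
Divide by 9: 217.5 / 9 = 24.17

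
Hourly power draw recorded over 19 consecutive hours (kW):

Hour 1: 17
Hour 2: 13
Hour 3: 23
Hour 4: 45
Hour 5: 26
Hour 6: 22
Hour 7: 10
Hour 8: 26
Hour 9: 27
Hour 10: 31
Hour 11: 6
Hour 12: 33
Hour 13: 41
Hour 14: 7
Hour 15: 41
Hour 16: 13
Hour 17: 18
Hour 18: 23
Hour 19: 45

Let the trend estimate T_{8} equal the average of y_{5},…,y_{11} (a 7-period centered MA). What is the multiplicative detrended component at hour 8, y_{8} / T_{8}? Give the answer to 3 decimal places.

1.230

Trend T_8 = (26 + 22 + 10 + 26 + 27 + 31 + 6) / 7 = 148/7 = 21.14286
Ratio to trend: 26 / 21.14286 = 1.230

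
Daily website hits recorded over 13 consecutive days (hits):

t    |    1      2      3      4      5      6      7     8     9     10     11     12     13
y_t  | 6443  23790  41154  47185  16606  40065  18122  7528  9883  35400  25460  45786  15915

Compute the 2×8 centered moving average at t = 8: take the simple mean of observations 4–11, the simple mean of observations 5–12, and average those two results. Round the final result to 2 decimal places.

Sum over 4–11: 47185 + 16606 + 40065 + 18122 + 7528 + 9883 + 35400 + 25460 = 200249
Sum over 5–12: 16606 + 40065 + 18122 + 7528 + 9883 + 35400 + 25460 + 45786 = 198850
CMA at t=8 = (200249 + 198850) / (2·8) = 399099 / 16 = 24943.69

24943.69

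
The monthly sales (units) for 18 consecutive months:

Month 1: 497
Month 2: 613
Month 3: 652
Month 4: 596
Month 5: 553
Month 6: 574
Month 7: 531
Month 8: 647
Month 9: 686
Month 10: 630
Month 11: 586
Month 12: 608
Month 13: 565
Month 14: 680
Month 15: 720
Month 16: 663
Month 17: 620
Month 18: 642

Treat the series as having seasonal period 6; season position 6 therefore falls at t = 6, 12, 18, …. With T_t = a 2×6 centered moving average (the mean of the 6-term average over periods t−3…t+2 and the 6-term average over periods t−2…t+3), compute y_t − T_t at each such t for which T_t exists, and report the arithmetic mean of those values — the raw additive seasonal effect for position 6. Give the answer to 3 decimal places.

Season position 6 occurs at t = 6, 12 (where T_t is defined).
t=6: T_6 = 595.00000; y_6 − T_6 = 574 − 595.00000 = -21.00000
t=12: T_12 = 628.66667; y_12 − T_12 = 608 − 628.66667 = -20.66667
Mean deviation: (-21.00000 + -20.66667) / 2 = -20.833

-20.833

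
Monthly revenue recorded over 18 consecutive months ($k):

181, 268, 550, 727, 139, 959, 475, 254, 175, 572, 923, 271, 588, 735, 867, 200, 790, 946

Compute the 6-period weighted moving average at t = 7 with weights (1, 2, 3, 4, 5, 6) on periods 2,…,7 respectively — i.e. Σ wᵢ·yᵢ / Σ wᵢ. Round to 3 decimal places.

559.524

Weighted sum: 1·268 + 2·550 + 3·727 + 4·139 + 5·959 + 6·475 = 268 + 1100 + 2181 + 556 + 4795 + 2850 = 11750
Weight total: 1 + 2 + 3 + 4 + 5 + 6 = 21
WMA = 11750 / 21 = 559.524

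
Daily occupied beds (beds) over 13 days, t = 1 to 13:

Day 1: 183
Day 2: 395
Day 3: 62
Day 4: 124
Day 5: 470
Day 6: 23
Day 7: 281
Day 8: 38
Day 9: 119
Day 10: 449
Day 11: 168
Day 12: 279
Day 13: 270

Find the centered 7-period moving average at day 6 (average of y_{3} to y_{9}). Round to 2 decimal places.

159.57

Sum of periods 3–9: 62 + 124 + 470 + 23 + 281 + 38 + 119 = 1117
Divide by 7: 1117 / 7 = 159.57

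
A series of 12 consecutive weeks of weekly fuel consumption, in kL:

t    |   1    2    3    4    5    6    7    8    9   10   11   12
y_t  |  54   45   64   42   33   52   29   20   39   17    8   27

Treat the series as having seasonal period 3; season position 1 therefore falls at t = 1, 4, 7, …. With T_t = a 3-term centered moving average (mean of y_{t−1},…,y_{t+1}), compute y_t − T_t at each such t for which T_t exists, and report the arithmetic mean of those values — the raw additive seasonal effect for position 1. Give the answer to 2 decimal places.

Season position 1 occurs at t = 4, 7, 10 (where T_t is defined).
t=4: T_4 = 46.3333; y_4 − T_4 = 42 − 46.3333 = -4.3333
t=7: T_7 = 33.6667; y_7 − T_7 = 29 − 33.6667 = -4.6667
t=10: T_10 = 21.3333; y_10 − T_10 = 17 − 21.3333 = -4.3333
Mean deviation: (-4.3333 + -4.6667 + -4.3333) / 3 = -4.44

-4.44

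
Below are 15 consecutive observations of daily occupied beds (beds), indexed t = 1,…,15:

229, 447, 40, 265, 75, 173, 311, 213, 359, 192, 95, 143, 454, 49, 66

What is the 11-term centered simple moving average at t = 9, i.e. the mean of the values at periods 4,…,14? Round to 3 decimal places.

211.727

Sum of periods 4–14: 265 + 75 + 173 + 311 + 213 + 359 + 192 + 95 + 143 + 454 + 49 = 2329
Divide by 11: 2329 / 11 = 211.727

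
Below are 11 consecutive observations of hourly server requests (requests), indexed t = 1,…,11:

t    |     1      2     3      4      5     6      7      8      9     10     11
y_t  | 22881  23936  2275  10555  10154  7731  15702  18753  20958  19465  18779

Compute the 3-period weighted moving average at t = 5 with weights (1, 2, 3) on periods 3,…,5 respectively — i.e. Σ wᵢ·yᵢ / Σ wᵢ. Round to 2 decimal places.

Weighted sum: 1·2275 + 2·10555 + 3·10154 = 2275 + 21110 + 30462 = 53847
Weight total: 1 + 2 + 3 = 6
WMA = 53847 / 6 = 8974.50

8974.50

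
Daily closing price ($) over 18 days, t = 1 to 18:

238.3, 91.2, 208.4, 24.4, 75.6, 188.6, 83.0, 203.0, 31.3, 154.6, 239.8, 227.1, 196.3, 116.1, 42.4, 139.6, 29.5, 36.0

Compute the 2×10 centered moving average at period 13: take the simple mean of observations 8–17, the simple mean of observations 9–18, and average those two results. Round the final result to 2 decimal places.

129.62

Sum over 8–17: 203.0 + 31.3 + 154.6 + 239.8 + 227.1 + 196.3 + 116.1 + 42.4 + 139.6 + 29.5 = 1379.7
Sum over 9–18: 31.3 + 154.6 + 239.8 + 227.1 + 196.3 + 116.1 + 42.4 + 139.6 + 29.5 + 36.0 = 1212.7
CMA at t=13 = (1379.7 + 1212.7) / (2·10) = 2592.4 / 20 = 129.62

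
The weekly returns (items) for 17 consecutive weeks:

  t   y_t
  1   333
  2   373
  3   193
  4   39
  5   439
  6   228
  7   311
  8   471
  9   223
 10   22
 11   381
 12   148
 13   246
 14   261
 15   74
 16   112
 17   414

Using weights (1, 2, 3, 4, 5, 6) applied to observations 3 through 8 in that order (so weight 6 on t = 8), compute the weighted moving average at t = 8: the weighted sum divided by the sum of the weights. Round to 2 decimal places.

327.67

Weighted sum: 1·193 + 2·39 + 3·439 + 4·228 + 5·311 + 6·471 = 193 + 78 + 1317 + 912 + 1555 + 2826 = 6881
Weight total: 1 + 2 + 3 + 4 + 5 + 6 = 21
WMA = 6881 / 21 = 327.67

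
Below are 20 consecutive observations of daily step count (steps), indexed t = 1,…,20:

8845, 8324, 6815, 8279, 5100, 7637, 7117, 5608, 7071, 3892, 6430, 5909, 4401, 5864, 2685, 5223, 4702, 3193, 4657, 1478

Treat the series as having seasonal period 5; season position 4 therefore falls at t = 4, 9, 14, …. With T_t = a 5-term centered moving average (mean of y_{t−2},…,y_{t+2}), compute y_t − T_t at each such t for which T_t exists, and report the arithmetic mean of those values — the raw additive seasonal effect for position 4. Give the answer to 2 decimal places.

1047.67

Season position 4 occurs at t = 4, 9, 14 (where T_t is defined).
t=4: T_4 = 7231.0000; y_4 − T_4 = 8279 − 7231.0000 = 1048.0000
t=9: T_9 = 6023.6000; y_9 − T_9 = 7071 − 6023.6000 = 1047.4000
t=14: T_14 = 4816.4000; y_14 − T_14 = 5864 − 4816.4000 = 1047.6000
Mean deviation: (1048.0000 + 1047.4000 + 1047.6000) / 3 = 1047.67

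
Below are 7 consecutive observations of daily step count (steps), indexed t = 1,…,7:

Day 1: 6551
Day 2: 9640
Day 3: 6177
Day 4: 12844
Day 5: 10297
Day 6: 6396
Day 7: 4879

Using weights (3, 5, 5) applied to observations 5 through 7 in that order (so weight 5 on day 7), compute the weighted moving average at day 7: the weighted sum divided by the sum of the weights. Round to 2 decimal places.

6712.77

Weighted sum: 3·10297 + 5·6396 + 5·4879 = 30891 + 31980 + 24395 = 87266
Weight total: 3 + 5 + 5 = 13
WMA = 87266 / 13 = 6712.77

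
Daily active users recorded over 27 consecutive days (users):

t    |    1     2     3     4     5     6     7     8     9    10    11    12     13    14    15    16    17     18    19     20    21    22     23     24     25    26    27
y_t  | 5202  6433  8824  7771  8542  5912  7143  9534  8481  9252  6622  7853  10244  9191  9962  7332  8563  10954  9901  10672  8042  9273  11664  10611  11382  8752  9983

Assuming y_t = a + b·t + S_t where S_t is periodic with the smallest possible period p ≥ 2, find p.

First differences y_{t+1} − y_t: 1231, 2391, -1053, 771, -2630, 1231, 2391, -1053, 771, -2630, 1231, 2391, …
The difference pattern repeats every 5 terms and not for any smaller step, so p = 5.

5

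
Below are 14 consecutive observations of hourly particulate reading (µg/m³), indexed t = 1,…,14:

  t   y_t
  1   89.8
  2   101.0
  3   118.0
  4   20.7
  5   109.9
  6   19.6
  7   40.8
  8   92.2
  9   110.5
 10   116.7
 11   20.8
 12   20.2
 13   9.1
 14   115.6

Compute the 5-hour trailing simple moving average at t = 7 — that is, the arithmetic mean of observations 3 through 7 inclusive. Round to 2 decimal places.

61.80

Sum of periods 3–7: 118.0 + 20.7 + 109.9 + 19.6 + 40.8 = 309.0
Divide by 5: 309.0 / 5 = 61.80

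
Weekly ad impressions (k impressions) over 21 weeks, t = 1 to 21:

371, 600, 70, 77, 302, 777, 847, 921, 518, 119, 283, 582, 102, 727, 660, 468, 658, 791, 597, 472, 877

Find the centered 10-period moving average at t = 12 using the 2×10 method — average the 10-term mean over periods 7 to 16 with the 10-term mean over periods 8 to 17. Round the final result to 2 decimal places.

Sum over 7–16: 847 + 921 + 518 + 119 + 283 + 582 + 102 + 727 + 660 + 468 = 5227
Sum over 8–17: 921 + 518 + 119 + 283 + 582 + 102 + 727 + 660 + 468 + 658 = 5038
CMA at t=12 = (5227 + 5038) / (2·10) = 10265 / 20 = 513.25

513.25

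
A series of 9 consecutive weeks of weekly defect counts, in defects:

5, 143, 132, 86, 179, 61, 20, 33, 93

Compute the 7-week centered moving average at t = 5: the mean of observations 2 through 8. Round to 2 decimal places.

93.43

Sum of periods 2–8: 143 + 132 + 86 + 179 + 61 + 20 + 33 = 654
Divide by 7: 654 / 7 = 93.43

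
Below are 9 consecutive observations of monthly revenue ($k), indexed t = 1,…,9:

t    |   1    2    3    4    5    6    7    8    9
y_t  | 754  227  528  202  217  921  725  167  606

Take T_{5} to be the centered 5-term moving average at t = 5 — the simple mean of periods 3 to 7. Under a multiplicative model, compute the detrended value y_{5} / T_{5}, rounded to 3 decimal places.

0.418

Trend T_5 = (528 + 202 + 217 + 921 + 725) / 5 = 2593/5 = 518.60000
Ratio to trend: 217 / 518.60000 = 0.418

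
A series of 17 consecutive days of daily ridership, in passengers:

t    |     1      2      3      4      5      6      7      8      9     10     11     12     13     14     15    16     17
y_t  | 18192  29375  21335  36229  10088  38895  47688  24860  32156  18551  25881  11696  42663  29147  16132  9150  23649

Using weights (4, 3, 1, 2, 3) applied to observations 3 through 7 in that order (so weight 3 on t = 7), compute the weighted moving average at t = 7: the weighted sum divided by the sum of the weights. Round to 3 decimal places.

Weighted sum: 4·21335 + 3·36229 + 1·10088 + 2·38895 + 3·47688 = 85340 + 108687 + 10088 + 77790 + 143064 = 424969
Weight total: 4 + 3 + 1 + 2 + 3 = 13
WMA = 424969 / 13 = 32689.923

32689.923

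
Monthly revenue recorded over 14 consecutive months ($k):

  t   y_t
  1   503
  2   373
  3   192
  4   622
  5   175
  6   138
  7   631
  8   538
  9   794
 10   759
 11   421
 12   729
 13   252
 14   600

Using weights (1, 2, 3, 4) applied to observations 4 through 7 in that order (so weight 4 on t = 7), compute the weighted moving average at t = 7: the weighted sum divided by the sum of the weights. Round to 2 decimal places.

391.00

Weighted sum: 1·622 + 2·175 + 3·138 + 4·631 = 622 + 350 + 414 + 2524 = 3910
Weight total: 1 + 2 + 3 + 4 = 10
WMA = 3910 / 10 = 391.00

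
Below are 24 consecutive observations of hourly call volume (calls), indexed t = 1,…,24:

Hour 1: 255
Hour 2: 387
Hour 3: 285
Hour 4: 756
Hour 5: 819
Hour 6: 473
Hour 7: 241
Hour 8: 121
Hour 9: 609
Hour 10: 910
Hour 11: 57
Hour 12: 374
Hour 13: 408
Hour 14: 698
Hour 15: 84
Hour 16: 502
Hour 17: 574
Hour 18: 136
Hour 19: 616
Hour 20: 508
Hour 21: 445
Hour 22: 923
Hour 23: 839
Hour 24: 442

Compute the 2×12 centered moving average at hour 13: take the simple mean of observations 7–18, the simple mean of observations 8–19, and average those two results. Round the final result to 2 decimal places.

408.46

Sum over 7–18: 241 + 121 + 609 + 910 + 57 + 374 + 408 + 698 + 84 + 502 + 574 + 136 = 4714
Sum over 8–19: 121 + 609 + 910 + 57 + 374 + 408 + 698 + 84 + 502 + 574 + 136 + 616 = 5089
CMA at t=13 = (4714 + 5089) / (2·12) = 9803 / 24 = 408.46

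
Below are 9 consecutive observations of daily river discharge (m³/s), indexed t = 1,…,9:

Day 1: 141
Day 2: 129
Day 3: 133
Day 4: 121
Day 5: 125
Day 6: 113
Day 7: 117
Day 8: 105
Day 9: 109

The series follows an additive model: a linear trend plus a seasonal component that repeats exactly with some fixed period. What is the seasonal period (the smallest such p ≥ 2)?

First differences y_{t+1} − y_t: -12, 4, -12, 4, -12, 4, …
The difference pattern repeats every 2 terms and not for any smaller step, so p = 2.

2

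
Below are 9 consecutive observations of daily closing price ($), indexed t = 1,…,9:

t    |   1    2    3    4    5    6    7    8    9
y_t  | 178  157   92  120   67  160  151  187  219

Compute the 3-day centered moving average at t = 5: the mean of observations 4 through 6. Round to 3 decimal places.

Sum of periods 4–6: 120 + 67 + 160 = 347
Divide by 3: 347 / 3 = 115.667

115.667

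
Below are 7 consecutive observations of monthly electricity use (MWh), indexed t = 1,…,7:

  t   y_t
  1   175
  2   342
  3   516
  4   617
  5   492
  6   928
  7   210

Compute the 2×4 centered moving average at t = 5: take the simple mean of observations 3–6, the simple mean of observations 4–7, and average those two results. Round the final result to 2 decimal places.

Sum over 3–6: 516 + 617 + 492 + 928 = 2553
Sum over 4–7: 617 + 492 + 928 + 210 = 2247
CMA at t=5 = (2553 + 2247) / (2·4) = 4800 / 8 = 600.00

600.00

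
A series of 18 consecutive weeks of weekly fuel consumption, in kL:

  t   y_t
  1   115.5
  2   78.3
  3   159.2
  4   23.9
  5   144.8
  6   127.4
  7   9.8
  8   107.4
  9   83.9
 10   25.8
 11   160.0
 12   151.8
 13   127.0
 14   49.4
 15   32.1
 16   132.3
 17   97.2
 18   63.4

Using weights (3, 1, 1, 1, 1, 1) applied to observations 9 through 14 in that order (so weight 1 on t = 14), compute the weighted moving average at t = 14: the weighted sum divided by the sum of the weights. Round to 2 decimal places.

95.71

Weighted sum: 3·83.9 + 1·25.8 + 1·160.0 + 1·151.8 + 1·127.0 + 1·49.4 = 251.7 + 25.8 + 160.0 + 151.8 + 127.0 + 49.4 = 765.7
Weight total: 3 + 1 + 1 + 1 + 1 + 1 = 8
WMA = 765.7 / 8 = 95.71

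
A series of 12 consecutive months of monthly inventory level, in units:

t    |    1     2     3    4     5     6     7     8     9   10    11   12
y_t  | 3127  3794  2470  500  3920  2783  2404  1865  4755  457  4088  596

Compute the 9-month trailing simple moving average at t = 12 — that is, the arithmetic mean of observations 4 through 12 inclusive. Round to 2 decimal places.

Sum of periods 4–12: 500 + 3920 + 2783 + 2404 + 1865 + 4755 + 457 + 4088 + 596 = 21368
Divide by 9: 21368 / 9 = 2374.22

2374.22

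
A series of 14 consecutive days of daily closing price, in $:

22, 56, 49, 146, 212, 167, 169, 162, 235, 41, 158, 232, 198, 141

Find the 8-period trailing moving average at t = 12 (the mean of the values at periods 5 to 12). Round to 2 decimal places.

Sum of periods 5–12: 212 + 167 + 169 + 162 + 235 + 41 + 158 + 232 = 1376
Divide by 8: 1376 / 8 = 172.00

172.00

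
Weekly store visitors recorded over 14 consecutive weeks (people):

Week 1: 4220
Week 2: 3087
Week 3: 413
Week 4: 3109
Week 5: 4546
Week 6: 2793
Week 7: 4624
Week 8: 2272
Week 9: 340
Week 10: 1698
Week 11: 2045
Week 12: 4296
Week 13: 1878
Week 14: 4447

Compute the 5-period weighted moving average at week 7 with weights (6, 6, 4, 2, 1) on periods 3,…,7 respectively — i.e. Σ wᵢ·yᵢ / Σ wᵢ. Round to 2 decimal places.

2606.63

Weighted sum: 6·413 + 6·3109 + 4·4546 + 2·2793 + 1·4624 = 2478 + 18654 + 18184 + 5586 + 4624 = 49526
Weight total: 6 + 6 + 4 + 2 + 1 = 19
WMA = 49526 / 19 = 2606.63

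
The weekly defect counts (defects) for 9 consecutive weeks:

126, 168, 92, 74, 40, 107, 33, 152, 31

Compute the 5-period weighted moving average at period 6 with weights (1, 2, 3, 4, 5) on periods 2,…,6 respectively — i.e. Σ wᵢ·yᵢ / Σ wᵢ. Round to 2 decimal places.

84.60

Weighted sum: 1·168 + 2·92 + 3·74 + 4·40 + 5·107 = 168 + 184 + 222 + 160 + 535 = 1269
Weight total: 1 + 2 + 3 + 4 + 5 = 15
WMA = 1269 / 15 = 84.60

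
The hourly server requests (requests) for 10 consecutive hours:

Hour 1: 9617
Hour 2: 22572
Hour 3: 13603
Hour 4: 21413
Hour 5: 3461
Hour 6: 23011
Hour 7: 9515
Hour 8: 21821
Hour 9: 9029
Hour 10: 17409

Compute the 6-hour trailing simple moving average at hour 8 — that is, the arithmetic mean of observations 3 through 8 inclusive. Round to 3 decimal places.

15470.667

Sum of periods 3–8: 13603 + 21413 + 3461 + 23011 + 9515 + 21821 = 92824
Divide by 6: 92824 / 6 = 15470.667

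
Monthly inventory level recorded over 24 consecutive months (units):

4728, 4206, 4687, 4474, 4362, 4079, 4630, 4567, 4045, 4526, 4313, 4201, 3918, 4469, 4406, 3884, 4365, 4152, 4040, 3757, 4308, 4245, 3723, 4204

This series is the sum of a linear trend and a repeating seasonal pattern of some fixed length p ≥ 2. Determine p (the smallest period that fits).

First differences y_{t+1} − y_t: -522, 481, -213, -112, -283, 551, -63, -522, 481, -213, -112, -283, 551, -63, -522, 481, …
The difference pattern repeats every 7 terms and not for any smaller step, so p = 7.

7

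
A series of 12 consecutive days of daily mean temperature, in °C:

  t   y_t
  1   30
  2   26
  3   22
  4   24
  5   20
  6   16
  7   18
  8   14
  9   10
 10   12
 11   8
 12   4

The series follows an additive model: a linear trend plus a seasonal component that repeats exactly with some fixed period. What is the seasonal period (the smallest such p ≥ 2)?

First differences y_{t+1} − y_t: -4, -4, 2, -4, -4, 2, -4, -4, …
The difference pattern repeats every 3 terms and not for any smaller step, so p = 3.

3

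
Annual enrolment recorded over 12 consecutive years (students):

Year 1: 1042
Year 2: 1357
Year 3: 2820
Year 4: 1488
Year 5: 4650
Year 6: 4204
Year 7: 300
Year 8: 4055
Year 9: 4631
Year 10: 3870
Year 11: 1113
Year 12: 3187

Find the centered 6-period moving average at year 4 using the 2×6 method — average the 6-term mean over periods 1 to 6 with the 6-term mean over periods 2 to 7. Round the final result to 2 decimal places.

2531.67

Sum over 1–6: 1042 + 1357 + 2820 + 1488 + 4650 + 4204 = 15561
Sum over 2–7: 1357 + 2820 + 1488 + 4650 + 4204 + 300 = 14819
CMA at t=4 = (15561 + 14819) / (2·6) = 30380 / 12 = 2531.67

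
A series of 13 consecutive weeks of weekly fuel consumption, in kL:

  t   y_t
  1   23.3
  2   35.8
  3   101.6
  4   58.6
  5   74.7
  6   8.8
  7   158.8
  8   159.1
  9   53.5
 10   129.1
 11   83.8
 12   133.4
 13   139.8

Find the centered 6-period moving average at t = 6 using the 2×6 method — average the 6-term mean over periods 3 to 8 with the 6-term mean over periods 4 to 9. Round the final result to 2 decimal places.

89.59

Sum over 3–8: 101.6 + 58.6 + 74.7 + 8.8 + 158.8 + 159.1 = 561.6
Sum over 4–9: 58.6 + 74.7 + 8.8 + 158.8 + 159.1 + 53.5 = 513.5
CMA at t=6 = (561.6 + 513.5) / (2·6) = 1075.1 / 12 = 89.59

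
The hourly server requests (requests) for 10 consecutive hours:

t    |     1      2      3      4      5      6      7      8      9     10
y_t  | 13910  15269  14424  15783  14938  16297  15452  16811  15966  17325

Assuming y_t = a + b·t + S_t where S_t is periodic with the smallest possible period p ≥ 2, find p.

First differences y_{t+1} − y_t: 1359, -845, 1359, -845, 1359, -845, …
The difference pattern repeats every 2 terms and not for any smaller step, so p = 2.

2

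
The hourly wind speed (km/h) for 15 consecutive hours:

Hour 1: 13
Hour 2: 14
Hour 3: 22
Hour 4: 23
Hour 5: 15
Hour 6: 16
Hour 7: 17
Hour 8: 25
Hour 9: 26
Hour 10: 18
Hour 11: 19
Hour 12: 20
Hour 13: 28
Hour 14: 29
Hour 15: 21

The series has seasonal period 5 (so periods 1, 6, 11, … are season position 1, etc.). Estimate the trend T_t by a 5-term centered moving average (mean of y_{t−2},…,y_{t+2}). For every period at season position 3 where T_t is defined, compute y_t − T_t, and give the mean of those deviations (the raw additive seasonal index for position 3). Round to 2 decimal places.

Season position 3 occurs at t = 3, 8, 13 (where T_t is defined).
t=3: T_3 = 17.4000; y_3 − T_3 = 22 − 17.4000 = 4.6000
t=8: T_8 = 20.4000; y_8 − T_8 = 25 − 20.4000 = 4.6000
t=13: T_13 = 23.4000; y_13 − T_13 = 28 − 23.4000 = 4.6000
Mean deviation: (4.6000 + 4.6000 + 4.6000) / 3 = 4.60

4.60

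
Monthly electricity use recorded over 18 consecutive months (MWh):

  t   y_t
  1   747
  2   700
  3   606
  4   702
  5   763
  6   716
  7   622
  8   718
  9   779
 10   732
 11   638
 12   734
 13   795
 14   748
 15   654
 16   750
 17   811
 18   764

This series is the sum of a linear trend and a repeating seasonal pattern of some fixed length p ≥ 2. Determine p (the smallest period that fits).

First differences y_{t+1} − y_t: -47, -94, 96, 61, -47, -94, 96, 61, -47, -94, …
The difference pattern repeats every 4 terms and not for any smaller step, so p = 4.

4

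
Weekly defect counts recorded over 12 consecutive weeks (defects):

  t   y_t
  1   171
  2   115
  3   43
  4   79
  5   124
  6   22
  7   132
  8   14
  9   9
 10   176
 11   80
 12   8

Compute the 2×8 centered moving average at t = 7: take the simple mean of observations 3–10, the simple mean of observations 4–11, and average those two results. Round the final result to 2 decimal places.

77.19

Sum over 3–10: 43 + 79 + 124 + 22 + 132 + 14 + 9 + 176 = 599
Sum over 4–11: 79 + 124 + 22 + 132 + 14 + 9 + 176 + 80 = 636
CMA at t=7 = (599 + 636) / (2·8) = 1235 / 16 = 77.19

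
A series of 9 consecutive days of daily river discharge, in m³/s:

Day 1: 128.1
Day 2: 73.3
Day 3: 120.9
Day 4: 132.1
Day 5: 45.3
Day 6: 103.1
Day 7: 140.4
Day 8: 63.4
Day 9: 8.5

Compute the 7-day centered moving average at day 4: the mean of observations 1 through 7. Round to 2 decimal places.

Sum of periods 1–7: 128.1 + 73.3 + 120.9 + 132.1 + 45.3 + 103.1 + 140.4 = 743.2
Divide by 7: 743.2 / 7 = 106.17

106.17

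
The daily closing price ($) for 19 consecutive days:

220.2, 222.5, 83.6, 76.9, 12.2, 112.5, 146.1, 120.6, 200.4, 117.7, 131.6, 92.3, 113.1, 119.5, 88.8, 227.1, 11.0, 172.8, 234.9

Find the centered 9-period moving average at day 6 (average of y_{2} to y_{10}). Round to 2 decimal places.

Sum of periods 2–10: 222.5 + 83.6 + 76.9 + 12.2 + 112.5 + 146.1 + 120.6 + 200.4 + 117.7 = 1092.5
Divide by 9: 1092.5 / 9 = 121.39

121.39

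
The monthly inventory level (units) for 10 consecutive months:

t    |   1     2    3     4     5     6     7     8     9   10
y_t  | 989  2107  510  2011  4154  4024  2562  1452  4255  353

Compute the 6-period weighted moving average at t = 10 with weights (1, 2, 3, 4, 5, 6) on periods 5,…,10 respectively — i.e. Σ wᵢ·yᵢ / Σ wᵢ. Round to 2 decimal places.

Weighted sum: 1·4154 + 2·4024 + 3·2562 + 4·1452 + 5·4255 + 6·353 = 4154 + 8048 + 7686 + 5808 + 21275 + 2118 = 49089
Weight total: 1 + 2 + 3 + 4 + 5 + 6 = 21
WMA = 49089 / 21 = 2337.57

2337.57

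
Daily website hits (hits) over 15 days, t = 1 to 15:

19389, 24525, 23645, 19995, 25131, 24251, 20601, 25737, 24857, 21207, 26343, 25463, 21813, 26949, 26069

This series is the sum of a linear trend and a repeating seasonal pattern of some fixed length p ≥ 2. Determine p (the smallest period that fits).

First differences y_{t+1} − y_t: 5136, -880, -3650, 5136, -880, -3650, 5136, -880, …
The difference pattern repeats every 3 terms and not for any smaller step, so p = 3.

3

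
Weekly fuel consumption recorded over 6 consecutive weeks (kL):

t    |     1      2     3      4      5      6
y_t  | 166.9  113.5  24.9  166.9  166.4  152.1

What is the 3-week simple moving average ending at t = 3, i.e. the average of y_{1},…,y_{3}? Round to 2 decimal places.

Sum of periods 1–3: 166.9 + 113.5 + 24.9 = 305.3
Divide by 3: 305.3 / 3 = 101.77

101.77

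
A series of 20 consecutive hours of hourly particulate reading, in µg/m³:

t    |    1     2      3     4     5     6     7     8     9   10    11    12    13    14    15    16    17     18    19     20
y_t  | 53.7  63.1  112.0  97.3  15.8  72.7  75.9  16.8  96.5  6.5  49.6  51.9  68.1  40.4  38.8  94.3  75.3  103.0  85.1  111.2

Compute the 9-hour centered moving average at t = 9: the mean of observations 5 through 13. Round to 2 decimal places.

Sum of periods 5–13: 15.8 + 72.7 + 75.9 + 16.8 + 96.5 + 6.5 + 49.6 + 51.9 + 68.1 = 453.8
Divide by 9: 453.8 / 9 = 50.42

50.42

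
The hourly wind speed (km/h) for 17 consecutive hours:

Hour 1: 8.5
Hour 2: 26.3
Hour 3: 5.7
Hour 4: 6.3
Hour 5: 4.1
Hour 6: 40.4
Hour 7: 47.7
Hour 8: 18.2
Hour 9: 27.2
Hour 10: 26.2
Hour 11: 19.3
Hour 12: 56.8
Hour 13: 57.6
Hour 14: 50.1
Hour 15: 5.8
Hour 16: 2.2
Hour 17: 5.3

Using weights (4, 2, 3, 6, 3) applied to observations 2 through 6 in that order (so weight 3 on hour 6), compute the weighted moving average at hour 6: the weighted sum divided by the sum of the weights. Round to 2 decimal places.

Weighted sum: 4·26.3 + 2·5.7 + 3·6.3 + 6·4.1 + 3·40.4 = 105.2 + 11.4 + 18.9 + 24.6 + 121.2 = 281.3
Weight total: 4 + 2 + 3 + 6 + 3 = 18
WMA = 281.3 / 18 = 15.63

15.63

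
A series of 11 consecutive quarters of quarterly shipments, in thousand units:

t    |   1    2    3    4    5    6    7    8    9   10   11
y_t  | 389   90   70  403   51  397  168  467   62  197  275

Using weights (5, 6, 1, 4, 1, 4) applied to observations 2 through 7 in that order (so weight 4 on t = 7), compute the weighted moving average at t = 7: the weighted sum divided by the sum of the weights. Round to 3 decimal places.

Weighted sum: 5·90 + 6·70 + 1·403 + 4·51 + 1·397 + 4·168 = 450 + 420 + 403 + 204 + 397 + 672 = 2546
Weight total: 5 + 6 + 1 + 4 + 1 + 4 = 21
WMA = 2546 / 21 = 121.238

121.238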